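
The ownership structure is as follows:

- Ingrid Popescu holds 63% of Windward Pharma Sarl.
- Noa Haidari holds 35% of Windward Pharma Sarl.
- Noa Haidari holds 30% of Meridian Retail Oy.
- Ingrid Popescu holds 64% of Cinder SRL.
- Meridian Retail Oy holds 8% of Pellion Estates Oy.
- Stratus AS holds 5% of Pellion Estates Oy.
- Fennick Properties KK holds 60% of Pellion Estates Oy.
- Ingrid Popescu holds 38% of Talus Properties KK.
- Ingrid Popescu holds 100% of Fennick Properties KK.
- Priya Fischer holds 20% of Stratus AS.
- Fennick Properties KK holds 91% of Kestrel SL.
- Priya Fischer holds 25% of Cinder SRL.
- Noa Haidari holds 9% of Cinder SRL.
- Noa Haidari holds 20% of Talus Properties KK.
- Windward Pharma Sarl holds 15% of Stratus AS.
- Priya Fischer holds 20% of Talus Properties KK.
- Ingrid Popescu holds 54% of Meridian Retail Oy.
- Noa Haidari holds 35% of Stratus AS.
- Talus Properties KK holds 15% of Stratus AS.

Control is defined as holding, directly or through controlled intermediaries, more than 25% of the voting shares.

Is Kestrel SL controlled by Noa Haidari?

No

Noa holds 35% of Windward, so Noa controls Windward.
Noa holds 30% of Meridian, so Noa controls Meridian.
Noa and Windward together hold 35% + 15% = 50% of Stratus, so Noa controls Stratus.
Neither Noa nor any entity Noa controls holds any voting interest in Kestrel.
So Noa does not control Kestrel.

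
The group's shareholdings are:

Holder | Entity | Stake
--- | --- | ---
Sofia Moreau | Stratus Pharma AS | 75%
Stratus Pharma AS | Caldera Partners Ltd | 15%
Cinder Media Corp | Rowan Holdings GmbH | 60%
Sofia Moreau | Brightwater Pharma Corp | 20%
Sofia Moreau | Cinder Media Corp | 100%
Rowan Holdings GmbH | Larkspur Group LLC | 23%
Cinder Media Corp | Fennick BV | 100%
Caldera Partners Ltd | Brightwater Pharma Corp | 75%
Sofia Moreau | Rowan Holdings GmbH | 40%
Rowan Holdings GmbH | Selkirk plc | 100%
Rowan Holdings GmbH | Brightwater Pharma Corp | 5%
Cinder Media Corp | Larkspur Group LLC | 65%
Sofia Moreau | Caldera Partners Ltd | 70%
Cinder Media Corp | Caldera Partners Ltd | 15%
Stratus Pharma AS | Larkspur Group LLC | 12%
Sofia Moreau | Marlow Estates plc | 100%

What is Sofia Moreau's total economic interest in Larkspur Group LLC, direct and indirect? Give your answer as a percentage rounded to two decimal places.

97.00%

Sofia reaches Larkspur along 4 paths.
Via Stratus: 75% × 12% = 9%.
Via Cinder → Rowan: 100% × 60% × 23% = 13.8%.
Via Rowan: 40% × 23% = 9.2%.
Via Cinder: 100% × 65% = 65%.
Total: 9% + 13.8% + 9.2% + 65% = 97%.
Rounded: 97.00%.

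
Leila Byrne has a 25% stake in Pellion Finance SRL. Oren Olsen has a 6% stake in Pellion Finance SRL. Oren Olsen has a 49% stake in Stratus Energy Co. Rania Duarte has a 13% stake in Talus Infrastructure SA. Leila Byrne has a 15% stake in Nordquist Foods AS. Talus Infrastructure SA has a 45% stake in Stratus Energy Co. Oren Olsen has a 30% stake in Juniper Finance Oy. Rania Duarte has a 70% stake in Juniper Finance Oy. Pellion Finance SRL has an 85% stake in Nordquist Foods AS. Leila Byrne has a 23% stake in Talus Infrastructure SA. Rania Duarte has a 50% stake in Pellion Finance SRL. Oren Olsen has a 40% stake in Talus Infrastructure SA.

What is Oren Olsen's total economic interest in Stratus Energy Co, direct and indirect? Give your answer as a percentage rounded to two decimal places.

Oren reaches Stratus along 2 paths.
Direct stake: 49% = 49%.
Via Talus: 40% × 45% = 18%.
Total: 49% + 18% = 67%.
Rounded: 67.00%.

67.00%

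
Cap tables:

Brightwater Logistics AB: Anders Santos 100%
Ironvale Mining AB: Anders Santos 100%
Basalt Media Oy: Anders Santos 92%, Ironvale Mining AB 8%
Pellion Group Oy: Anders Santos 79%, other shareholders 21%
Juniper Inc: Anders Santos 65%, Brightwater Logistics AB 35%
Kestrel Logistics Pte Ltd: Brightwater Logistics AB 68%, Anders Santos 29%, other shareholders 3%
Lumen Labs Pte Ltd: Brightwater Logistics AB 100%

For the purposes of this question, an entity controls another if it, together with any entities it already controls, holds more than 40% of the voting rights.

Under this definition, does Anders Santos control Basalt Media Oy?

Yes

Anders holds 100% of Ironvale, so Anders controls Ironvale.
Anders and Ironvale together hold 92% + 8% = 100% of Basalt, so Anders controls Basalt.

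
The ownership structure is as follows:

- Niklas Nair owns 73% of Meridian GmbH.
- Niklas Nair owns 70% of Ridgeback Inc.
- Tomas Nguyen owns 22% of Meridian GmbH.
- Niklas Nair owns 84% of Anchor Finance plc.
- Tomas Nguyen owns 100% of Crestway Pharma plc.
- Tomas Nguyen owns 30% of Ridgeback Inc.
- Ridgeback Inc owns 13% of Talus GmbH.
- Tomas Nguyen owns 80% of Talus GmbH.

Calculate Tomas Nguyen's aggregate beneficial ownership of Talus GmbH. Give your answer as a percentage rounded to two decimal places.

83.90%

Tomas reaches Talus along 2 paths.
Via Ridgeback: 30% × 13% = 3.9%.
Direct stake: 80% = 80%.
Total: 3.9% + 80% = 83.9%.
Rounded: 83.90%.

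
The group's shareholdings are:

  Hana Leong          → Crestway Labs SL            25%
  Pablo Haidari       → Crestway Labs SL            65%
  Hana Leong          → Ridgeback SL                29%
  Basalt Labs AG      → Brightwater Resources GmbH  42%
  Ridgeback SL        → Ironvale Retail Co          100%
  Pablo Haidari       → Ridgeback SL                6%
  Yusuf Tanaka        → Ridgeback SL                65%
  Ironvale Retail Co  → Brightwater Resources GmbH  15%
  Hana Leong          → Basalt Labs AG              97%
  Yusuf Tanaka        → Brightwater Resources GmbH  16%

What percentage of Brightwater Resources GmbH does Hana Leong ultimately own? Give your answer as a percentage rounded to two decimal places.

45.09%

Hana reaches Brightwater along 2 paths.
Via Ridgeback → Ironvale: 29% × 100% × 15% = 4.35%.
Via Basalt: 97% × 42% = 40.74%.
Total: 4.35% + 40.74% = 45.09%.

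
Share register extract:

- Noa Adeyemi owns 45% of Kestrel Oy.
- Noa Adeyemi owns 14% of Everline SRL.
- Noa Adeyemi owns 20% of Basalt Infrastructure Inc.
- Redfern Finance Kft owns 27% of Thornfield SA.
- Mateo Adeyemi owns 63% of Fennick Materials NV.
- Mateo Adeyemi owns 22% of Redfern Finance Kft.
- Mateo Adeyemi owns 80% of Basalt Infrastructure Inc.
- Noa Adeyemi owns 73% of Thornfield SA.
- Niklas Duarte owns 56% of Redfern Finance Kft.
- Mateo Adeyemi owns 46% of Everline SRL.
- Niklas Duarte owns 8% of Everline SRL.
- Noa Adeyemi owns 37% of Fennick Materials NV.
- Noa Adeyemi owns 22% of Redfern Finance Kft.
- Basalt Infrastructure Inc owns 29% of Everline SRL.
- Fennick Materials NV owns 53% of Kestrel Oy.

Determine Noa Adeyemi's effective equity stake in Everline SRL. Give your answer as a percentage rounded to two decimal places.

Noa reaches Everline along 2 paths.
Via Basalt: 20% × 29% = 5.8%.
Direct stake: 14% = 14%.
Total: 5.8% + 14% = 19.8%.
Rounded: 19.80%.

19.80%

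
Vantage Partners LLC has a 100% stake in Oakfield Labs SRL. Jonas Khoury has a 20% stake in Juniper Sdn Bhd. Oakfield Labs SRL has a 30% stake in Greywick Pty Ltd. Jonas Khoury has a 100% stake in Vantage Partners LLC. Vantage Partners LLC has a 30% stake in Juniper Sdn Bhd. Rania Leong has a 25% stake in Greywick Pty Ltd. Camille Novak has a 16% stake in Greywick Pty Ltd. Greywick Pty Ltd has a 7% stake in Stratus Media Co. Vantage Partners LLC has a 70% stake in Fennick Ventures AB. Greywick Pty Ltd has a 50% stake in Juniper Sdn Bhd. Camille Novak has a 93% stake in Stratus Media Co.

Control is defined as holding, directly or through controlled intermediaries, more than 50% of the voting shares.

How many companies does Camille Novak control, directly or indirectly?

Camille holds 93% of Stratus, so Camille controls Stratus.
No other company's threshold is met.
Camille controls 1 company.

1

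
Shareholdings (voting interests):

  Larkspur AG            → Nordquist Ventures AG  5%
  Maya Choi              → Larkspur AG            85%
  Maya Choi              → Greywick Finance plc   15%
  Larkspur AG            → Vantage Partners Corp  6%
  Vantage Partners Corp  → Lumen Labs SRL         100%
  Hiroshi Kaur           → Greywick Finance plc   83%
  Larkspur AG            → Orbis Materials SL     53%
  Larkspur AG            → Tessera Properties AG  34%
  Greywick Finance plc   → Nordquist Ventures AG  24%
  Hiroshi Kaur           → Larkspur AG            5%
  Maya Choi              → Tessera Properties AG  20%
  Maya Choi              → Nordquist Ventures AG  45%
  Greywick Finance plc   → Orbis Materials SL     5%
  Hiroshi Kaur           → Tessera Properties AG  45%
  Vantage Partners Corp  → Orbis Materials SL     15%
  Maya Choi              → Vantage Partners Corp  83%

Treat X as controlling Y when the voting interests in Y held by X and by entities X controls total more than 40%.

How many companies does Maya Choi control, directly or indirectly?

Maya holds 85% of Larkspur, so Maya controls Larkspur.
Larkspur and Maya together hold 34% + 20% = 54% of Tessera, so Maya controls Tessera.
Larkspur and Maya together hold 5% + 45% = 50% of Nordquist, so Maya controls Nordquist.
Maya and Larkspur together hold 83% + 6% = 89% of Vantage, so Maya controls Vantage.
Larkspur and Vantage together hold 53% + 15% = 68% of Orbis, so Maya controls Orbis.
Vantage holds 100% of Lumen, so Maya controls Lumen.
No other company's threshold is met.
Maya controls 6 companies.

6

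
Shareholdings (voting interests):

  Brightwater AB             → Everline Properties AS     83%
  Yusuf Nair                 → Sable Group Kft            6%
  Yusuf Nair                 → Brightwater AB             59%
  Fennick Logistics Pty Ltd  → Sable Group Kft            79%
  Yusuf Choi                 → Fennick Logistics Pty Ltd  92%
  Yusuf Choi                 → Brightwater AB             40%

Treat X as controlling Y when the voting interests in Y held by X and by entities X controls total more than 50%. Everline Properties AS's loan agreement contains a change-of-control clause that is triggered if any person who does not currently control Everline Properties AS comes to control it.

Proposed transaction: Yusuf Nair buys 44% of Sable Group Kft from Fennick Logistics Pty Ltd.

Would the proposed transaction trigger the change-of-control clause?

No

The purchase adds only to Yusuf Nair's holdings (Fennick's stake shrinks), so Yusuf Nair is the only person who could newly come to control Everline.
Yusuf Nair holds 59% of Brightwater, so Yusuf Nair controls Brightwater.
Brightwater holds 83% of Everline, so Yusuf Nair controls Everline.
So Yusuf Nair already controls Everline before the transaction.
After the purchase, Yusuf Nair's direct stake in Sable rises to 6% + 44% = 50%, and Fennick's stake falls to 35%.
Yusuf Nair controlled Everline already, so this is not a new person acquiring control; every other person's position is unchanged or reduced.
No new person acquires control, so the clause is not triggered.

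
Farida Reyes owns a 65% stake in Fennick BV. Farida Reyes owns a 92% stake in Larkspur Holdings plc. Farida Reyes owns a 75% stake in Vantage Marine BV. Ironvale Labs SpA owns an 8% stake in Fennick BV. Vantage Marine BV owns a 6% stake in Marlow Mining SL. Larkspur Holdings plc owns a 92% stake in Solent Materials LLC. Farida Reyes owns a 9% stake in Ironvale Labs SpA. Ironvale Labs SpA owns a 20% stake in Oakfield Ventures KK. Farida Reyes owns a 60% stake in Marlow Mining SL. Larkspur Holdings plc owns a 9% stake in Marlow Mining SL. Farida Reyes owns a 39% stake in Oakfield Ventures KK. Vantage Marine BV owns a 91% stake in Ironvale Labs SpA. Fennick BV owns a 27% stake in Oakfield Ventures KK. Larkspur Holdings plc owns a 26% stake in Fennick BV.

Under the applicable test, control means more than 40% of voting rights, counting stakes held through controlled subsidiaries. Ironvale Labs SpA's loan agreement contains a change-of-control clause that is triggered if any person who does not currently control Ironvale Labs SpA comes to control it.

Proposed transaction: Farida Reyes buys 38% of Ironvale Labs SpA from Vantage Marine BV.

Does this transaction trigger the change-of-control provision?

No

The purchase adds only to Farida's holdings (Vantage's stake shrinks), so Farida is the only person who could newly come to control Ironvale.
Farida holds 75% of Vantage, so Farida controls Vantage.
Vantage and Farida together hold 91% + 9% = 100% of Ironvale, so Farida controls Ironvale.
So Farida already controls Ironvale before the transaction.
After the purchase, Farida's direct stake in Ironvale rises to 9% + 38% = 47%, and Vantage's stake falls to 53%.
Farida controlled Ironvale already, so this is not a new person acquiring control; every other person's position is unchanged or reduced.
No new person acquires control, so the clause is not triggered.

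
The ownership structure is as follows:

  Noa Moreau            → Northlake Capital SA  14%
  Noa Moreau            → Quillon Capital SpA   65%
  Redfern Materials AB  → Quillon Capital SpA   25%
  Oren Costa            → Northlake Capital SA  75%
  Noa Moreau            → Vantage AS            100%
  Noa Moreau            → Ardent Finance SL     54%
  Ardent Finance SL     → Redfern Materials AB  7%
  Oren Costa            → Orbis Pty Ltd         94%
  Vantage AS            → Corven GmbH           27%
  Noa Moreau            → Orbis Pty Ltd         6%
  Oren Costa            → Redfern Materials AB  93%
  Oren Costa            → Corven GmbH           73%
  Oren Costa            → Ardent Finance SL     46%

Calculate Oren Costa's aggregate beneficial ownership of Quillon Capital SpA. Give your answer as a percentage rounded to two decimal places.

24.06%

Oren reaches Quillon along 2 paths.
Via Ardent → Redfern: 46% × 7% × 25% = 0.805%.
Via Redfern: 93% × 25% = 23.25%.
Total: 0.805% + 23.25% = 24.055%.
Rounded: 24.06%.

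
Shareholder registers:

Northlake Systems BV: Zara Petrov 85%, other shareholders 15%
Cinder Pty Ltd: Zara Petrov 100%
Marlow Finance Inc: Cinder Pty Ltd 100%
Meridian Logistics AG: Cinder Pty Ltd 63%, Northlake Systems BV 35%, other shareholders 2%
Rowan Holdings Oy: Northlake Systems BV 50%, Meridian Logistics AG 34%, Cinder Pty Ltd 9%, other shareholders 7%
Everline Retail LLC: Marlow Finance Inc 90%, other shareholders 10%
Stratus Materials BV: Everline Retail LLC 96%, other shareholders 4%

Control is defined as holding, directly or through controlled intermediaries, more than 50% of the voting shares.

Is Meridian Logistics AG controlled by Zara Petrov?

Zara holds 85% of Northlake, so Zara controls Northlake.
Zara holds 100% of Cinder, so Zara controls Cinder.
Cinder and Northlake together hold 63% + 35% = 98% of Meridian, so Zara controls Meridian.

Yes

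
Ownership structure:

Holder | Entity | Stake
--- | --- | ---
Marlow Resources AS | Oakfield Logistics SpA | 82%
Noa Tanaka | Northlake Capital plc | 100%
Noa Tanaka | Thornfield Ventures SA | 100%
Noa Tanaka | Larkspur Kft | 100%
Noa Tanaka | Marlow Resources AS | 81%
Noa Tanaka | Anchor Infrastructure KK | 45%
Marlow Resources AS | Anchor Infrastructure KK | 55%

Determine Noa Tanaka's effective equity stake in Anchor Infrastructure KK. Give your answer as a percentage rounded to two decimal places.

Noa reaches Anchor along 2 paths.
Direct stake: 45% = 45%.
Via Marlow: 81% × 55% = 44.55%.
Total: 45% + 44.55% = 89.55%.

89.55%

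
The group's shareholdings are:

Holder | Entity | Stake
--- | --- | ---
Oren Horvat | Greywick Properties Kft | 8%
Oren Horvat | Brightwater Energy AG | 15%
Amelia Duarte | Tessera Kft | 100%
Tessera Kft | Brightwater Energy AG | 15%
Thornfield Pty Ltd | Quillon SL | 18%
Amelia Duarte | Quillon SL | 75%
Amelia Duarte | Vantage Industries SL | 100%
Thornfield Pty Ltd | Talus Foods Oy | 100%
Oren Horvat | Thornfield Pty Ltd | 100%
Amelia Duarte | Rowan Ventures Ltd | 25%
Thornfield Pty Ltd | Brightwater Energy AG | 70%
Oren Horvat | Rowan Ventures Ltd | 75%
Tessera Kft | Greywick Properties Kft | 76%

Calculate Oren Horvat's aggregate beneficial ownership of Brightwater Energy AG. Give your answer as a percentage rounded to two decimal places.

Oren reaches Brightwater along 2 paths.
Direct stake: 15% = 15%.
Via Thornfield: 100% × 70% = 70%.
Total: 15% + 70% = 85%.
Rounded: 85.00%.

85.00%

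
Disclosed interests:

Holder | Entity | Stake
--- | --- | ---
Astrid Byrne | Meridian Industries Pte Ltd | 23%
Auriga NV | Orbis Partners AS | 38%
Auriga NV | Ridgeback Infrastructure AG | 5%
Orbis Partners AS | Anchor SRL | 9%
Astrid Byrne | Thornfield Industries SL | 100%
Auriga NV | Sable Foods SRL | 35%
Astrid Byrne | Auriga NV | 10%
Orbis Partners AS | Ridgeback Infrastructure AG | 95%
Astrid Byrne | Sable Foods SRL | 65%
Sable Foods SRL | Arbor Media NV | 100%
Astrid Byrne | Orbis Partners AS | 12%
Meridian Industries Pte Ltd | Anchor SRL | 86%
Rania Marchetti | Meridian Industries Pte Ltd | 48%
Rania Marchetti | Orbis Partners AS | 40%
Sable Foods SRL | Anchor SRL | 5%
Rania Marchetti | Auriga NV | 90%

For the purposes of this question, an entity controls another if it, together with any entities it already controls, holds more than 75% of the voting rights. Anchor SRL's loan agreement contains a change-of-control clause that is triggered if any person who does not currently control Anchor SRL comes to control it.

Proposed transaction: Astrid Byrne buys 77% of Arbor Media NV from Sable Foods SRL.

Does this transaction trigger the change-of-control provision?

The purchase adds only to Astrid's holdings (Sable's stake shrinks), so Astrid is the only person who could newly come to control Anchor.
Astrid holds 100% of Thornfield, so Astrid controls Thornfield.
Neither Astrid nor any entity Astrid controls holds any voting interest in Anchor.
So before the transaction, Astrid does not control Anchor.
After the purchase, Astrid holds 77% of Arbor directly, and Sable's stake falls to 23%.
Astrid holds 77% of Arbor, so Astrid controls Arbor.
After the transaction, neither Astrid nor any entity Astrid controls holds a voting interest in Anchor, so Astrid still does not control it.
No new person acquires control, so the clause is not triggered.

No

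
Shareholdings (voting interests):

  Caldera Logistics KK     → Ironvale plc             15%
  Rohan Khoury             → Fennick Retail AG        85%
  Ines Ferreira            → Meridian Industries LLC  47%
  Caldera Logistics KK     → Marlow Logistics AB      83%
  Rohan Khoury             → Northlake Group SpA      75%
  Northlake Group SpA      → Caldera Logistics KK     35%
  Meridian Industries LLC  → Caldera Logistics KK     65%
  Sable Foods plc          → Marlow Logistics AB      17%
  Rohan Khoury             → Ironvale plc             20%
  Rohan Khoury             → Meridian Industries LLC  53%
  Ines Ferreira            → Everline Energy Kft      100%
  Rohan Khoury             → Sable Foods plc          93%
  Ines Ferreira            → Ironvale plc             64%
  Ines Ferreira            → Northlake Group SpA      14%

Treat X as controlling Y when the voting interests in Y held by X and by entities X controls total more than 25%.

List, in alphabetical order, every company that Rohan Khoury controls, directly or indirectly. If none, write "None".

Rohan holds 75% of Northlake, so Rohan controls Northlake.
Rohan holds 53% of Meridian, so Rohan controls Meridian.
Rohan holds 85% of Fennick, so Rohan controls Fennick.
Meridian and Northlake together hold 65% + 35% = 100% of Caldera, so Rohan controls Caldera.
Rohan holds 93% of Sable, so Rohan controls Sable.
Rohan and Caldera together hold 20% + 15% = 35% of Ironvale, so Rohan controls Ironvale.
Sable and Caldera together hold 17% + 83% = 100% of Marlow, so Rohan controls Marlow.
No other company's threshold is met.

Caldera Logistics KK, Fennick Retail AG, Ironvale plc, Marlow Logistics AB, Meridian Industries LLC, Northlake Group SpA, Sable Foods plc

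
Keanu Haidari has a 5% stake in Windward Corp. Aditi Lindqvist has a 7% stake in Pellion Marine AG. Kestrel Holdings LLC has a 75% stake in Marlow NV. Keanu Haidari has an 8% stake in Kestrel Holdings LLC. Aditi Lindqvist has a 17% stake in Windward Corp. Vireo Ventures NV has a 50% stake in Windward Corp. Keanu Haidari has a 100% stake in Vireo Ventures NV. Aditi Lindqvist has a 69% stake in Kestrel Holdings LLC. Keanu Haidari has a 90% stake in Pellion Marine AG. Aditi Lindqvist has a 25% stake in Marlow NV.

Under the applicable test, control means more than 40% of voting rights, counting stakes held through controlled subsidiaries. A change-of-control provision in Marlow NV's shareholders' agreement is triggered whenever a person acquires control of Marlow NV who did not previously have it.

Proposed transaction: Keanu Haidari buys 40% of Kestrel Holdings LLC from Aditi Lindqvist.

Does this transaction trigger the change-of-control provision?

Yes

The purchase adds only to Keanu's holdings (Aditi's stake shrinks), so Keanu is the only person who could newly come to control Marlow.
Keanu holds 90% of Pellion, so Keanu controls Pellion.
Keanu holds 100% of Vireo, so Keanu controls Vireo.
Keanu and Vireo together hold 5% + 50% = 55% of Windward, so Keanu controls Windward.
Neither Keanu nor any entity Keanu controls holds any voting interest in Marlow.
So before the transaction, Keanu does not control Marlow.
After the purchase, Keanu's direct stake in Kestrel rises to 8% + 40% = 48%, and Aditi's stake falls to 29%.
Keanu holds 48% of Kestrel, so Keanu controls Kestrel.
Kestrel holds 75% of Marlow, so Keanu controls Marlow.
Keanu did not control Marlow before and does after, so the clause is triggered.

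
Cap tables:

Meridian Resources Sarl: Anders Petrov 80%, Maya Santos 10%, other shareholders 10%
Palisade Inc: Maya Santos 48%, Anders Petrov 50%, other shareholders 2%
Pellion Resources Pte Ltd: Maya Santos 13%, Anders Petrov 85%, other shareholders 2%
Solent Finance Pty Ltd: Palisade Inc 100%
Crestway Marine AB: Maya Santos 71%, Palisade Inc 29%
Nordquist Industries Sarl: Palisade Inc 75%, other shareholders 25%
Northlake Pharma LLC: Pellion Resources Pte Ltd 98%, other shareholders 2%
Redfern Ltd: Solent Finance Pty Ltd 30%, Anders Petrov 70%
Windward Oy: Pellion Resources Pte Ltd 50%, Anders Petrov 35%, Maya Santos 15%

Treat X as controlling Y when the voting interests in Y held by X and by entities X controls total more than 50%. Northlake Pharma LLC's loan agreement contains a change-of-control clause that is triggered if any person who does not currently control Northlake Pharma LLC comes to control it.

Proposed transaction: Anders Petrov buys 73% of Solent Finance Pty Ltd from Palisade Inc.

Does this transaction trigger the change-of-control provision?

The purchase adds only to Anders's holdings (Palisade's stake shrinks), so Anders is the only person who could newly come to control Northlake.
Anders holds 85% of Pellion, so Anders controls Pellion.
Pellion holds 98% of Northlake, so Anders controls Northlake.
So Anders already controls Northlake before the transaction.
After the purchase, Anders holds 73% of Solent directly, and Palisade's stake falls to 27%.
Anders controlled Northlake already, so this is not a new person acquiring control; every other person's position is unchanged or reduced.
No new person acquires control, so the clause is not triggered.

No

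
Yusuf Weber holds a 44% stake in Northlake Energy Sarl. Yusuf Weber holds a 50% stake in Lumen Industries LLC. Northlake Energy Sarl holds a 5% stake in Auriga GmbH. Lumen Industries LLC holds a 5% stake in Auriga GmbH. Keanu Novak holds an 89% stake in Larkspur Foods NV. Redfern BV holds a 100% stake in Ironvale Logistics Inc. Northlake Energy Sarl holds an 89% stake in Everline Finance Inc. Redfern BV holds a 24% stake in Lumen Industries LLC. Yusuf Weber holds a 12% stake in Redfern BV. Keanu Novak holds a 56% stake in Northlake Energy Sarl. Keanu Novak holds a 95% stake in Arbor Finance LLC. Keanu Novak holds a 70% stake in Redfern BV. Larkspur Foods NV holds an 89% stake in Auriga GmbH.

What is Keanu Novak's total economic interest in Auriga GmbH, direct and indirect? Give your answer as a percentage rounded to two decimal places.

82.85%

Keanu reaches Auriga along 3 paths.
Via Larkspur: 89% × 89% = 79.21%.
Via Redfern → Lumen: 70% × 24% × 5% = 0.84%.
Via Northlake: 56% × 5% = 2.8%.
Total: 79.21% + 0.84% + 2.8% = 82.85%.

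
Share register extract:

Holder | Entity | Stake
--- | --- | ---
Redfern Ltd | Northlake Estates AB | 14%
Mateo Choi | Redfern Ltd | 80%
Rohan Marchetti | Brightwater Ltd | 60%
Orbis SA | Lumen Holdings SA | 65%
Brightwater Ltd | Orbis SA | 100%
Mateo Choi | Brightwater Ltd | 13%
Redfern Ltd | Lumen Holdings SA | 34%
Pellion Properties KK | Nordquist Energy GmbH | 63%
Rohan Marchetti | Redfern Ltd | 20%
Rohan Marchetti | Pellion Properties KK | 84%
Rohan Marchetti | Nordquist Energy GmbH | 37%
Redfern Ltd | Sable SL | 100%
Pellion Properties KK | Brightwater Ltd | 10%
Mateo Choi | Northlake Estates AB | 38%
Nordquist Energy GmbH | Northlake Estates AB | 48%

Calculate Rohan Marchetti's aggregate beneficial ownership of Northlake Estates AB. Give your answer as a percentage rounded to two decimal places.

Rohan reaches Northlake along 3 paths.
Via Nordquist: 37% × 48% = 17.76%.
Via Pellion → Nordquist: 84% × 63% × 48% = 25.4016%.
Via Redfern: 20% × 14% = 2.8%.
Total: 17.76% + 25.4016% + 2.8% = 45.9616%.
Rounded: 45.96%.

45.96%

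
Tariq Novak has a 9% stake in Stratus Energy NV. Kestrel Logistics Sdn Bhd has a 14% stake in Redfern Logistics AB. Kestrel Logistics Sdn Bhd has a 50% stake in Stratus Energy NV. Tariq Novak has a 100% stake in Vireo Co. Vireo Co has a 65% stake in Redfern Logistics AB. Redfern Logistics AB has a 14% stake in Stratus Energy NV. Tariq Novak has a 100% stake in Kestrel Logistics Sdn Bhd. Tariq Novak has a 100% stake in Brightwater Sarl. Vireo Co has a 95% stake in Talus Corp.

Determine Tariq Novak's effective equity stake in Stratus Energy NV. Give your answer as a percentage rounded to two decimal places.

Tariq reaches Stratus along 4 paths.
Direct stake: 9% = 9%.
Via Kestrel: 100% × 50% = 50%.
Via Kestrel → Redfern: 100% × 14% × 14% = 1.96%.
Via Vireo → Redfern: 100% × 65% × 14% = 9.1%.
Total: 9% + 50% + 1.96% + 9.1% = 70.06%.

70.06%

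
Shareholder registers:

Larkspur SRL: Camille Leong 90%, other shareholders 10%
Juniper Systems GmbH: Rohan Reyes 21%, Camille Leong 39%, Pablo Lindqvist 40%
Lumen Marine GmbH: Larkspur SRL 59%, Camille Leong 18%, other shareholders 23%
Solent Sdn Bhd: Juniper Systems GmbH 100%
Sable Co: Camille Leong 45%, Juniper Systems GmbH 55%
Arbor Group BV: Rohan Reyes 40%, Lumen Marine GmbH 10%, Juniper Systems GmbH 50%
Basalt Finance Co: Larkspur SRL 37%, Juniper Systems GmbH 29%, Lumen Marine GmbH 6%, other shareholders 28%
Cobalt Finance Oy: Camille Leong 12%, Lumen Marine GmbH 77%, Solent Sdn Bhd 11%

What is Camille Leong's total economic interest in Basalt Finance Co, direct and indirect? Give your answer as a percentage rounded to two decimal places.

48.88%

Camille reaches Basalt along 4 paths.
Via Larkspur: 90% × 37% = 33.3%.
Via Juniper: 39% × 29% = 11.31%.
Via Larkspur → Lumen: 90% × 59% × 6% = 3.186%.
Via Lumen: 18% × 6% = 1.08%.
Total: 33.3% + 11.31% + 3.186% + 1.08% = 48.876%.
Rounded: 48.88%.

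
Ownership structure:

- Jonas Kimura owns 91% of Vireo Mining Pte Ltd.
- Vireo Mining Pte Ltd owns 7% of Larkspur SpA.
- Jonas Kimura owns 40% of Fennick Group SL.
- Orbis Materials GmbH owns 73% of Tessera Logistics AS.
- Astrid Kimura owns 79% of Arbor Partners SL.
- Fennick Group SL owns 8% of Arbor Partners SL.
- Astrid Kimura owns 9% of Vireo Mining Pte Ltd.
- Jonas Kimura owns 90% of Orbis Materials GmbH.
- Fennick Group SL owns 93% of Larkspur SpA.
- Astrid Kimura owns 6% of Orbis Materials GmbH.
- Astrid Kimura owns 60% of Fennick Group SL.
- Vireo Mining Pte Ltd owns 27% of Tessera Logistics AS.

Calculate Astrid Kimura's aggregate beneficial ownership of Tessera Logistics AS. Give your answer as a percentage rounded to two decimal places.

Astrid reaches Tessera along 2 paths.
Via Vireo: 9% × 27% = 2.43%.
Via Orbis: 6% × 73% = 4.38%.
Total: 2.43% + 4.38% = 6.81%.

6.81%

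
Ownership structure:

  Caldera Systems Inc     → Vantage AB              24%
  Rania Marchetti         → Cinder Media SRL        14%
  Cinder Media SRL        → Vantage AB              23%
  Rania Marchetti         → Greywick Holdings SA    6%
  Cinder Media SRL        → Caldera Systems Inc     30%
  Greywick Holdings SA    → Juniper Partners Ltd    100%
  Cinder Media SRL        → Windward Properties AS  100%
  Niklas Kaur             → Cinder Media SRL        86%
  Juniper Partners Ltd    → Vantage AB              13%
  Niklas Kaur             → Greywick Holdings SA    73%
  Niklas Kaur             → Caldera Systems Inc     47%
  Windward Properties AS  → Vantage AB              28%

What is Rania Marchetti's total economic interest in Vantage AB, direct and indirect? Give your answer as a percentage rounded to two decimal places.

Rania reaches Vantage along 4 paths.
Via Cinder → Caldera: 14% × 30% × 24% = 1.008%.
Via Cinder → Windward: 14% × 100% × 28% = 3.92%.
Via Cinder: 14% × 23% = 3.22%.
Via Greywick → Juniper: 6% × 100% × 13% = 0.78%.
Total: 1.008% + 3.92% + 3.22% + 0.78% = 8.928%.
Rounded: 8.93%.

8.93%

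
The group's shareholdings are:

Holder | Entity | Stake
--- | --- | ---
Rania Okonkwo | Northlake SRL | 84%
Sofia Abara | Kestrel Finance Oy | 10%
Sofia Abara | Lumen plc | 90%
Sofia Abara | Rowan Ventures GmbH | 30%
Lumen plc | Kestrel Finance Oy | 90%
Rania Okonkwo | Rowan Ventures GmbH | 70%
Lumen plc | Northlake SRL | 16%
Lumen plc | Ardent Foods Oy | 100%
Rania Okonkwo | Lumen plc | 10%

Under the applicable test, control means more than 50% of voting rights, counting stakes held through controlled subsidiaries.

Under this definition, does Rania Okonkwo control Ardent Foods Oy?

Rania holds 84% of Northlake, so Rania controls Northlake.
Rania holds 70% of Rowan, so Rania controls Rowan.
Neither Rania nor any entity Rania controls holds any voting interest in Ardent.
So Rania does not control Ardent.

No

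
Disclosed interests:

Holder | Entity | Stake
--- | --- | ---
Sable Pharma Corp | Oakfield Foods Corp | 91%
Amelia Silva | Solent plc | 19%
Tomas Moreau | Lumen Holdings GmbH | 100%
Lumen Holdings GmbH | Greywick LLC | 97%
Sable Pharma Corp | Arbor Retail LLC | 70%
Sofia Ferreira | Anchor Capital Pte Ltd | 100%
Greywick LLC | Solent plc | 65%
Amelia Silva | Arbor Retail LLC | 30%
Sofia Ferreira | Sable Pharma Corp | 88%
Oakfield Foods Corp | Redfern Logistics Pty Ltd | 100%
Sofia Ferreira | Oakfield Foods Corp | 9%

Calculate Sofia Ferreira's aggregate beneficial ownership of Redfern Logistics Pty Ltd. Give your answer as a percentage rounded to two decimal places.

89.08%

Sofia reaches Redfern along 2 paths.
Via Oakfield: 9% × 100% = 9%.
Via Sable → Oakfield: 88% × 91% × 100% = 80.08%.
Total: 9% + 80.08% = 89.08%.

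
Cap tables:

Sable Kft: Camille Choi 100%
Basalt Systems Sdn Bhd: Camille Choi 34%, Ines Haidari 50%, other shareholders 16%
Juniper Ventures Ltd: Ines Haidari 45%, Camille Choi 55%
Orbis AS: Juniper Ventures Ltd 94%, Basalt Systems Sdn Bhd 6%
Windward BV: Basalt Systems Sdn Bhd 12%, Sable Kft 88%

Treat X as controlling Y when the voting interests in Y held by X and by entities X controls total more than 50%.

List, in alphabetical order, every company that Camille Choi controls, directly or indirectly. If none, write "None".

Juniper Ventures Ltd, Orbis AS, Sable Kft, Windward BV

Camille holds 100% of Sable, so Camille controls Sable.
Camille holds 55% of Juniper, so Camille controls Juniper.
Juniper holds 94% of Orbis, so Camille controls Orbis.
Sable holds 88% of Windward, so Camille controls Windward.
No other company's threshold is met.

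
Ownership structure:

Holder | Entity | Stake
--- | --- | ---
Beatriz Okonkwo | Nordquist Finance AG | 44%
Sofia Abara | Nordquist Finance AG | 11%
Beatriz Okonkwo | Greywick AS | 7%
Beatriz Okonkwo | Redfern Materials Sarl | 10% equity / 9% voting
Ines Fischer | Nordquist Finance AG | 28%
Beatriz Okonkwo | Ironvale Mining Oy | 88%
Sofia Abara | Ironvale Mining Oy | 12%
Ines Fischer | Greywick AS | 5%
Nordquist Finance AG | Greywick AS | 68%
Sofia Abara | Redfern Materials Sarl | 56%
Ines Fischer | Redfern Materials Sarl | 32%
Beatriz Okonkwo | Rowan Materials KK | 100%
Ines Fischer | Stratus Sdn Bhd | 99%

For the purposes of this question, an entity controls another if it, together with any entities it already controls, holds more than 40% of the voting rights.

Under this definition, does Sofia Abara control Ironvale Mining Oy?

Sofia holds 56% of Redfern, so Sofia controls Redfern.
In Ironvale, Sofia's side holds only 12%, not > 40%.
So Sofia does not control Ironvale.

No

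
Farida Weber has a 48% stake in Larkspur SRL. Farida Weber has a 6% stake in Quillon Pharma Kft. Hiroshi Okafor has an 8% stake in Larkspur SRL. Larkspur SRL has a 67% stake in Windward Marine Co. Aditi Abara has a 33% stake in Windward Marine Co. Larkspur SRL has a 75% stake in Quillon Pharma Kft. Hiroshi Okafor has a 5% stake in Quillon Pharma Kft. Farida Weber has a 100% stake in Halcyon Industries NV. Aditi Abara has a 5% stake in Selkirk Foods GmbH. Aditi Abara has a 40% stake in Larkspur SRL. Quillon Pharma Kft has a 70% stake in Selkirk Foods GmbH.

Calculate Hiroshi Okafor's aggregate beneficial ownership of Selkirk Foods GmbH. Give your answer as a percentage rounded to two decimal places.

7.70%

Hiroshi reaches Selkirk along 2 paths.
Via Larkspur → Quillon: 8% × 75% × 70% = 4.2%.
Via Quillon: 5% × 70% = 3.5%.
Total: 4.2% + 3.5% = 7.7%.
Rounded: 7.70%.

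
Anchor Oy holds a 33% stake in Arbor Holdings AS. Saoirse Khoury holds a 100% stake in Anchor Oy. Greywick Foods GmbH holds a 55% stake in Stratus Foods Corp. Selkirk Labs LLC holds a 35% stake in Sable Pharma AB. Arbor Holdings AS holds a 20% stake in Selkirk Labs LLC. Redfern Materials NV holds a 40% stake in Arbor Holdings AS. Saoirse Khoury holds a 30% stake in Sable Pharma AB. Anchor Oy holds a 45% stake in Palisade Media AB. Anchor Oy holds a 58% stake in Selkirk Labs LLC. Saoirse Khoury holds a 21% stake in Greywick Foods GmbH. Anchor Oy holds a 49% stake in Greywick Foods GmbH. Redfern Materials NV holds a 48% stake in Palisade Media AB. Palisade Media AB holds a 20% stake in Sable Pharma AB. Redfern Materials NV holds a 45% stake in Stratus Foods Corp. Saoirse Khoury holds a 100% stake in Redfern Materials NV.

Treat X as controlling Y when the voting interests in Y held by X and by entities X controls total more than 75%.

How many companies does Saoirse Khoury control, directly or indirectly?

3

Saoirse holds 100% of Anchor, so Saoirse controls Anchor.
Saoirse holds 100% of Redfern, so Saoirse controls Redfern.
Redfern and Anchor together hold 48% + 45% = 93% of Palisade, so Saoirse controls Palisade.
No other company's threshold is met.
Saoirse controls 3 companies.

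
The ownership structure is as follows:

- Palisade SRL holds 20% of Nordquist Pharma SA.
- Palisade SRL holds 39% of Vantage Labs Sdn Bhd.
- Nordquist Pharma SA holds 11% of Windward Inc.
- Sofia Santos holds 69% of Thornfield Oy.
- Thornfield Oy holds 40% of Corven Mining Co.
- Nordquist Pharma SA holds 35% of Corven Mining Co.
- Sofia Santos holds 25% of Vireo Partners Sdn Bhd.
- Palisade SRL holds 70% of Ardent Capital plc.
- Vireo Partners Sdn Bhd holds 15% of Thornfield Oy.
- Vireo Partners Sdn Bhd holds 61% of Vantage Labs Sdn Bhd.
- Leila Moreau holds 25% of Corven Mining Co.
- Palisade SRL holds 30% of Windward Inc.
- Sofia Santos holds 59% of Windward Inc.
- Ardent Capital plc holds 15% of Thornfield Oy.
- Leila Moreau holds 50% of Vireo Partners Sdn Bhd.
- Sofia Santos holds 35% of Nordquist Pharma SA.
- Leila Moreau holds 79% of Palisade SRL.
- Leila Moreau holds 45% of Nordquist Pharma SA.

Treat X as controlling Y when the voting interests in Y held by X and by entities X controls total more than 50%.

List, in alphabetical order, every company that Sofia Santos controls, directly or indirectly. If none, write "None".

Sofia holds 69% of Thornfield, so Sofia controls Thornfield.
Sofia holds 59% of Windward, so Sofia controls Windward.
No other company's threshold is met.

Thornfield Oy, Windward Inc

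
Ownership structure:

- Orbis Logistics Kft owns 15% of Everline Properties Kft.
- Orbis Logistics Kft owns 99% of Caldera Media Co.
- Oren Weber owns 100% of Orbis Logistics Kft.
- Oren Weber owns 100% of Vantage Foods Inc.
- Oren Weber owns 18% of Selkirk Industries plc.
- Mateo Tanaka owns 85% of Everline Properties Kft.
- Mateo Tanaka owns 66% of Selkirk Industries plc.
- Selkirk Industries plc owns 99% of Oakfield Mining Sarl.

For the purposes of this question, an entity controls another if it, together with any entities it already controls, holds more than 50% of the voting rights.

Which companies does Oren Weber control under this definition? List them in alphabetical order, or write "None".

Oren holds 100% of Vantage, so Oren controls Vantage.
Oren holds 100% of Orbis, so Oren controls Orbis.
Orbis holds 99% of Caldera, so Oren controls Caldera.
No other company's threshold is met.

Caldera Media Co, Orbis Logistics Kft, Vantage Foods Inc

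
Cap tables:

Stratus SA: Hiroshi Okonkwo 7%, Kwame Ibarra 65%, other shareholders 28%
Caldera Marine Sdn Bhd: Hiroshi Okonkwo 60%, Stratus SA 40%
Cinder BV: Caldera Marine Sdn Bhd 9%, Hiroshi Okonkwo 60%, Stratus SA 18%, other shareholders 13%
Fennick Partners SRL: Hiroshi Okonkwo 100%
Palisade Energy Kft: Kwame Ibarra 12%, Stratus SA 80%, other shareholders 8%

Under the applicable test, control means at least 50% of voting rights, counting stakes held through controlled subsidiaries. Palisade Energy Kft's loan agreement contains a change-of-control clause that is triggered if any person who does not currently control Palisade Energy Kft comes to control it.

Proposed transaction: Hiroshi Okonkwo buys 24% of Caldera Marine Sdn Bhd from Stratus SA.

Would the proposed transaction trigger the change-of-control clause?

No

The purchase adds only to Hiroshi's holdings (Stratus's stake shrinks), so Hiroshi is the only person who could newly come to control Palisade.
Hiroshi holds 60% of Caldera, so Hiroshi controls Caldera.
Caldera and Hiroshi together hold 9% + 60% = 69% of Cinder, so Hiroshi controls Cinder.
Hiroshi holds 100% of Fennick, so Hiroshi controls Fennick.
Neither Hiroshi nor any entity Hiroshi controls holds any voting interest in Palisade.
So before the transaction, Hiroshi does not control Palisade.
After the purchase, Hiroshi's direct stake in Caldera rises to 60% + 24% = 84%, and Stratus's stake falls to 16%.
Hiroshi holds 84% of Caldera, so Hiroshi controls Caldera.
After the transaction, neither Hiroshi nor any entity Hiroshi controls holds a voting interest in Palisade, so Hiroshi still does not control it.
No new person acquires control, so the clause is not triggered.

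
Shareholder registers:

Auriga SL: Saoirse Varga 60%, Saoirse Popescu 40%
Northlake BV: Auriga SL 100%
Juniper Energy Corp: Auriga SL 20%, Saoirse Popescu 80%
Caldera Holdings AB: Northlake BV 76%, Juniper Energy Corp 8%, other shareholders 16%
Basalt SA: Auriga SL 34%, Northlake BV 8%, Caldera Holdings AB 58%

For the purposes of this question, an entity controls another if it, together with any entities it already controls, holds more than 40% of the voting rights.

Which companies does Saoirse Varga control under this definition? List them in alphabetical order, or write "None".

Saoirse Varga holds 60% of Auriga, so Saoirse Varga controls Auriga.
Auriga holds 100% of Northlake, so Saoirse Varga controls Northlake.
Northlake holds 76% of Caldera, so Saoirse Varga controls Caldera.
Auriga and Northlake and Caldera together hold 34% + 8% + 58% = 100% of Basalt, so Saoirse Varga controls Basalt.
No other company's threshold is met.

Auriga SL, Basalt SA, Caldera Holdings AB, Northlake BV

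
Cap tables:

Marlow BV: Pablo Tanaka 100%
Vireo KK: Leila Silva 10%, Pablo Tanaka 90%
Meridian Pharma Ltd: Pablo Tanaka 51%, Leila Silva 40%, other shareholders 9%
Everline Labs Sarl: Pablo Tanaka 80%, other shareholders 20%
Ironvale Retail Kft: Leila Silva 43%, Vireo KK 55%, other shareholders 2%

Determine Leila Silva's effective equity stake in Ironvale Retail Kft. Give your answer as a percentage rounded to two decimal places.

48.50%

Leila reaches Ironvale along 2 paths.
Direct stake: 43% = 43%.
Via Vireo: 10% × 55% = 5.5%.
Total: 43% + 5.5% = 48.5%.
Rounded: 48.50%.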